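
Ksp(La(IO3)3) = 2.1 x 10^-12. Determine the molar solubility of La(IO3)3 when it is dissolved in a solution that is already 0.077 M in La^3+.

La(IO3)3(s) ⇌ La^3+ + 3 IO3^-
Ksp = [La^3+][IO3^-]^3
Let s = moles of La(IO3)3 that dissolve per litre. [La^3+] = 0.077 + s ≈ 0.077, [IO3^-] = 3s (common-ion effect: La^3+ is already 0.077 M).
Ksp ≈ 0.077 × (3s)^3
s = 1.0 × 10^-4 M
Check: s = 1.0 × 10^-4 ≪ 0.077, so the approximation is valid.

s ≈ 1.0e-4 M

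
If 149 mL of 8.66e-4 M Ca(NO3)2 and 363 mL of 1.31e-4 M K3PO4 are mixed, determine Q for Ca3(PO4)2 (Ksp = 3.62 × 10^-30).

Total volume = 149 + 363 = 512 mL.
[Ca^2+] = 8.66 × 10^-4 × (149/512) = 2.520 x 10^-4 M
[PO4^3-] = 1.31 x 10^-4 × (363/512) = 9.288 x 10^-5 M
Ca3(PO4)2(s) ⇌ 3 Ca^2+ + 2 PO4^3-, so Q = [Ca^2+]^3[PO4^3-]^2
Q = (2.520 × 10^-4)^3(9.288 × 10^-5)^2 = 1.38 x 10^-19
Q > Ksp, so Ca3(PO4)2 will precipitate.

1.38 x 10^-19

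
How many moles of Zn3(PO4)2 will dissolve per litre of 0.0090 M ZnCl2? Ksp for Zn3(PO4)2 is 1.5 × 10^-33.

Zn3(PO4)2(s) <=> 3 Zn^2+ + 2 PO4^3-
Ksp = [Zn^2+]^3[PO4^3-]^2
Let s be the molar solubility in this solution. [Zn^2+] = 0.0090 + 3s ≈ 0.0090, [PO4^3-] = 2s (Ksp is small, so little additional dissolves).
Ksp ≈ (0.0090)^3 × (2s)^2
s = 2.3 × 10^-14 M
Check: 3s = 6.8 x 10^-14 ≪ 0.0090, so the approximation is valid.

s = 2.3e-14 M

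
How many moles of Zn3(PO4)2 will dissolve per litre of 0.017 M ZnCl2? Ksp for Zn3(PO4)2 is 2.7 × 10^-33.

Zn3(PO4)2(s) ⇌ 3 Zn^2+(aq) + 2 PO4^3-(aq)
Ksp = [Zn^2+]^3[PO4^3-]^2
Let s = moles of Zn3(PO4)2 that dissolve per litre. [Zn^2+] = 0.017 + 3s ≈ 0.017, [PO4^3-] = 2s (common-ion effect: Zn^2+ is already 0.017 M).
Ksp ≈ (0.017)^3 × (2s)^2
s = 1.2 × 10^-14 M
Check: 3s = 3.5 × 10^-14 ≪ 0.017, so the approximation is valid.

1.2 × 10^-14 M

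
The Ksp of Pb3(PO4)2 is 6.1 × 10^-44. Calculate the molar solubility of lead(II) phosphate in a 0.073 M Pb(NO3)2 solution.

s = 6.3 x 10^-21 M

Pb3(PO4)2(s) ⇌ 3 Pb^2+(aq) + 2 PO4^3-(aq)
Ksp = [Pb^2+]^3[PO4^3-]^2
Let s be the molar solubility in this solution. [Pb^2+] = 0.073 + 3s ≈ 0.073, [PO4^3-] = 2s (Ksp is small, so little additional dissolves).
Ksp ≈ (0.073)^3 × (2s)^2
s = 6.3 × 10^-21 M
Check: 3s = 1.9 x 10^-20 ≪ 0.073, so the approximation is valid.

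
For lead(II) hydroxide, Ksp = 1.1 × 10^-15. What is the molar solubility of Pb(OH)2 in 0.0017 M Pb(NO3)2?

s = 4.0 × 10^-7 M

Pb(OH)2(s) ⇌ Pb^2+(aq) + 2 OH^-(aq)
Ksp = [Pb^2+][OH^-]^2
Let s = moles of Pb(OH)2 that dissolve per litre. [Pb^2+] = 0.0017 + s ≈ 0.0017, [OH^-] = 2s (since Pb^2+ from Pb(NO3)2 dominates).
Ksp ≈ 0.0017 × (2s)^2
s = 4.0 × 10^-7 M
Check: s = 4.0 x 10^-7 ≪ 0.0017, so the approximation is valid.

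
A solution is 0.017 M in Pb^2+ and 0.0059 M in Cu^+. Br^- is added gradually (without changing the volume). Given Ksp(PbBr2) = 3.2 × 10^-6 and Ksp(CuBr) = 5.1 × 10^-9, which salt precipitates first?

Each salt begins to precipitate when Q = Ksp, i.e. when [Br^-] reaches its threshold.
For PbBr2: 3.2 × 10^-6 = 0.017 × [Br^-]^2  ⇒  [Br^-] = 1.4 x 10^-2 M.
For CuBr: 5.1 × 10^-9 = 0.0059 × [Br^-]  ⇒  [Br^-] = 8.6 × 10^-7 M.
The salt with the lower threshold [Br^-] precipitates first: CuBr.

CuBr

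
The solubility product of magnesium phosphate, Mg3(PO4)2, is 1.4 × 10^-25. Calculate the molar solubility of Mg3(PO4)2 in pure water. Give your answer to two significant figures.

s ≈ 4.2e-6 M

Mg3(PO4)2(s) <=> 3 Mg^2+(aq) + 2 PO4^3-(aq)
Ksp = [Mg^2+]^3[PO4^3-]^2
For each mole of Mg3(PO4)2 that dissolves: [Mg^2+] = 3s, [PO4^3-] = 2s.
So Ksp = (3s)^3 × (2s)^2 = 108s^5
s^5 = 1.4 × 10^-25 / 108, so s = 4.2 × 10^-6 M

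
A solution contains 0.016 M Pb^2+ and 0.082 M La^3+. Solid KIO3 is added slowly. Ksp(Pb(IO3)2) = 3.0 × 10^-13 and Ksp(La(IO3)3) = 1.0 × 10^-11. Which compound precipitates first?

Pb(IO3)2

Each salt begins to precipitate when Q = Ksp, i.e. when [IO3^-] reaches its threshold.
For Pb(IO3)2: 3.0 × 10^-13 = 0.016 × [IO3^-]^2  ⇒  [IO3^-] = 4.3 × 10^-6 M.
For La(IO3)3: 1.0 × 10^-11 = 0.082 × [IO3^-]^3  ⇒  [IO3^-] = 5.0 × 10^-4 M.
The salt with the lower threshold [IO3^-] precipitates first: Pb(IO3)2.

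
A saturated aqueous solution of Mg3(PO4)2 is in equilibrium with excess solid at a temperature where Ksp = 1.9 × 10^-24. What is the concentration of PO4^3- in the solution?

Mg3(PO4)2(s) ⇌ 3 Mg^2+ + 2 PO4^3-
Ksp = [Mg^2+]^3[PO4^3-]^2
For each mole of Mg3(PO4)2 that dissolves: [Mg^2+] = 3s, [PO4^3-] = 2s.
So Ksp = (3s)^3 × (2s)^2 = 108s^5
s^5 = 1.9 × 10^-24 / 108, so s = 7.06 × 10^-6 M
[PO4^3-] = 2s = 1.4 x 10^-5 M

1.4 × 10^-5 M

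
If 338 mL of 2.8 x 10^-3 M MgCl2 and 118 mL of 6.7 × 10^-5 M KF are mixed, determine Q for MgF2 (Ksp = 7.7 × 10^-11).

Total volume = 338 + 118 = 456 mL.
[Mg^2+] = 2.8 × 10^-3 × (338/456) = 2.08 × 10^-3 M
[F^-] = 6.7 × 10^-5 × (118/456) = 1.73 × 10^-5 M
MgF2(s) ⇌ Mg^2+ + 2 F^-, so Q = [Mg^2+][F^-]^2
Q = (2.08 × 10^-3)(1.73 × 10^-5)^2 = 6.2 × 10^-13
Q < Ksp, so no precipitate of MgF2 forms.

Q = 6.2 × 10^-13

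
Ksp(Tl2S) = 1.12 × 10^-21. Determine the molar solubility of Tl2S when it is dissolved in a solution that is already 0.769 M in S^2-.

s ≈ 1.91 × 10^-11 M

Tl2S(s) ⇌ 2 Tl^+ + S^2-
Ksp = [Tl^+]^2[S^2-]
Let s = moles of Tl2S that dissolve per litre. [Tl^+] = 2s, [S^2-] = 0.769 + s ≈ 0.769 (common-ion effect: S^2- is already 0.769 M).
Ksp ≈ (2s)^2 × 0.769
s = 1.91 x 10^-11 M
Check: s = 1.9 × 10^-11 ≪ 0.769, so the approximation is valid.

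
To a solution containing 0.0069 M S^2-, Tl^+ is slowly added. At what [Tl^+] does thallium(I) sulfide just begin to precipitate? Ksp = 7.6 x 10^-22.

Tl2S(s) ⇌ 2 Tl^+(aq) + S^2-(aq)
Ksp = [Tl^+]^2[S^2-]
Precipitation begins when Q = Ksp. With [S^2-] = 0.0069 M:
7.6 x 10^-22 = (0.0069) × [Tl^+]^2
[Tl^+] = (7.6 x 10^-22 / 6.9 × 10^-3)^(1/2) = 3.3 x 10^-10 M

[Tl^+] ≈ 3.3e-10 M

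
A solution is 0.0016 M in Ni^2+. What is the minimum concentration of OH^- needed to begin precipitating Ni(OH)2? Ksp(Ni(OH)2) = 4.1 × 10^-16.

Ni(OH)2(s) <=> Ni^2+ + 2 OH^-
Ksp = [Ni^2+][OH^-]^2
Precipitation begins when Q = Ksp. With [Ni^2+] = 0.0016 M:
4.1 × 10^-16 = (0.0016) × [OH^-]^2
[OH^-] = (4.1 × 10^-16 / 1.6 × 10^-3)^(1/2) = 5.1 × 10^-7 M

[OH^-] ≈ 5.1 × 10^-7 M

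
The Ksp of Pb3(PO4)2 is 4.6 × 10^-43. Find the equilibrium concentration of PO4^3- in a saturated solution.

[PO4^3-] = 2.7 × 10^-9 M

Pb3(PO4)2(s) <=> 3 Pb^2+ + 2 PO4^3-
Ksp = [Pb^2+]^3[PO4^3-]^2
If s mol/L of Pb3(PO4)2 dissolves, [Pb^2+] = 3s and [PO4^3-] = 2s.
Ksp = (3s)^3(2s)^2 = 108s^5
s = (4.6 × 10^-43 / 108)^(1/5) = 1.34 x 10^-9 M
[PO4^3-] = 2s = 2.7 x 10^-9 M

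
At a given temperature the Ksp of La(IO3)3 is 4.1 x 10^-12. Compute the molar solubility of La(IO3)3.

La(IO3)3(s) <=> La^3+(aq) + 3 IO3^-(aq)
Ksp = [La^3+][IO3^-]^3
If s mol/L of La(IO3)3 dissolves, [La^3+] = s and [IO3^-] = 3s.
So Ksp = s × (3s)^3 = 27s^4
Solving, s = (4.1 x 10^-12/27)^(1/4) = 6.2 × 10^-4 M

s = 6.2 × 10^-4 M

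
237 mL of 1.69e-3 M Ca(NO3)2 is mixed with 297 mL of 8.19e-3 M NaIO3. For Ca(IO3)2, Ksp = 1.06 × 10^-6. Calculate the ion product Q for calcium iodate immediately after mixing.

1.56e-8

Total volume = 237 + 297 = 534 mL.
[Ca^2+] = 1.69 x 10^-3 × (237/534) = 7.501 × 10^-4 M
[IO3^-] = 8.19 × 10^-3 × (297/534) = 4.555 x 10^-3 M
Ca(IO3)2(s) <=> Ca^2+(aq) + 2 IO3^-(aq), so Q = [Ca^2+][IO3^-]^2
Q = (7.501 × 10^-4)(4.555 × 10^-3)^2 = 1.56 × 10^-8
Q < Ksp, so no precipitate of Ca(IO3)2 forms.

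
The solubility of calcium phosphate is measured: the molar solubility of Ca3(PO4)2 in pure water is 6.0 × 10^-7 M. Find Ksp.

8.4e-30

Ca3(PO4)2(s) ⇌ 3 Ca^2+(aq) + 2 PO4^3-(aq)
Let s = molar solubility. Then [Ca^2+] = 3s and [PO4^3-] = 2s.
Ksp = [Ca^2+]^3[PO4^3-]^2
Substituting: Ksp = (3s)^3(2s)^2 = 108s^5
Ksp = 108 × (6.0 × 10^-7)^5 = 8.4 × 10^-30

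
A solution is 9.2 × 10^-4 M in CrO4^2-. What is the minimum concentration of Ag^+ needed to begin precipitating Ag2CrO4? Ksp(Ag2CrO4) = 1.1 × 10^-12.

Ag2CrO4(s) ⇌ 2 Ag^+(aq) + CrO4^2-(aq)
Ksp = [Ag^+]^2[CrO4^2-]
Precipitation begins when Q = Ksp. With [CrO4^2-] = 9.2 × 10^-4 M:
1.1 × 10^-12 = (9.2 × 10^-4) × [Ag^+]^2
[Ag^+] = (1.1 × 10^-12 / 9.2 × 10^-4)^(1/2) = 3.5 x 10^-5 M

3.5 × 10^-5 M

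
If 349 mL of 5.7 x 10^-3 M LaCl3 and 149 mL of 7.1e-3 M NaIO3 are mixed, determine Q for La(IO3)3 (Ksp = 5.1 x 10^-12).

Q ≈ 3.8e-11

Total volume = 349 + 149 = 498 mL.
[La^3+] = 5.7 x 10^-3 × (349/498) = 3.99 × 10^-3 M
[IO3^-] = 7.1 × 10^-3 × (149/498) = 2.12 × 10^-3 M
La(IO3)3(s) ⇌ La^3+ + 3 IO3^-, so Q = [La^3+][IO3^-]^3
Q = (3.99 × 10^-3)(2.12 × 10^-3)^3 = 3.8 x 10^-11
Q > Ksp, so La(IO3)3 will precipitate.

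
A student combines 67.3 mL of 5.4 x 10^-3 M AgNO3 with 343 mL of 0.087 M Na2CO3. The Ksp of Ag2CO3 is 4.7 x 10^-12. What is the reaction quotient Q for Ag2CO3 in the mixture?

Total volume = 67.3 + 343 = 410.3 mL.
[Ag^+] = 5.4 x 10^-3 × (67.3/410.3) = 8.86 × 10^-4 M
[CO3^2-] = 8.7 × 10^-2 × (343/410.3) = 7.27 x 10^-2 M
Ag2CO3(s) ⇌ 2 Ag^+ + CO3^2-, so Q = [Ag^+]^2[CO3^2-]
Q = (8.86 x 10^-4)^2(7.27 x 10^-2) = 5.7 × 10^-8
Q > Ksp, so Ag2CO3 will precipitate.

Q ≈ 5.7 × 10^-8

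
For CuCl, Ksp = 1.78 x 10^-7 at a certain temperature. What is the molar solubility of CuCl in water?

4.22e-4 M

CuCl(s) ⇌ Cu^+(aq) + Cl^-(aq)
Ksp = [Cu^+][Cl^-]
For each mole of CuCl that dissolves: [Cu^+] = s, [Cl^-] = s.
Ksp = s^2
s = √(1.78 x 10^-7) = 4.22 x 10^-4 M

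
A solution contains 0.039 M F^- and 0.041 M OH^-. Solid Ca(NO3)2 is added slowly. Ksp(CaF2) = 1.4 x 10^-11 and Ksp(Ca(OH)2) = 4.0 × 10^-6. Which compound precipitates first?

Precipitation of each salt starts when its ion product equals its Ksp.
For CaF2: 1.4 x 10^-11 = (0.039)^2 × [Ca^2+]  ⇒  [Ca^2+] = 9.2 × 10^-9 M.
For Ca(OH)2: 4.0 × 10^-6 = (0.041)^2 × [Ca^2+]  ⇒  [Ca^2+] = 2.4 × 10^-3 M.
The salt with the lower threshold [Ca^2+] precipitates first: CaF2.

CaF2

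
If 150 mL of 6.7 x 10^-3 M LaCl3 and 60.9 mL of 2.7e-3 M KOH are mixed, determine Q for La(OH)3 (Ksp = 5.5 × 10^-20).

Total volume = 150 + 60.9 = 210.9 mL.
[La^3+] = 6.7 × 10^-3 × (150/210.9) = 4.77 x 10^-3 M
[OH^-] = 2.7 × 10^-3 × (60.9/210.9) = 7.80 × 10^-4 M
La(OH)3(s) <=> La^3+ + 3 OH^-, so Q = [La^3+][OH^-]^3
Q = (4.77 × 10^-3)(7.80 × 10^-4)^3 = 2.3 x 10^-12
Q > Ksp, so La(OH)3 will precipitate.

2.3 x 10^-12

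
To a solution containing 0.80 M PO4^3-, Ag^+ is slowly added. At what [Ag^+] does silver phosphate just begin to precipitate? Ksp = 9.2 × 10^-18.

Ag3PO4(s) ⇌ 3 Ag^+(aq) + PO4^3-(aq)
Ksp = [Ag^+]^3[PO4^3-]
Precipitation begins when Q = Ksp. With [PO4^3-] = 0.80 M:
9.2 × 10^-18 = (0.80) × [Ag^+]^3
[Ag^+] = (9.2 × 10^-18 / 8.0 × 10^-1)^(1/3) = 2.3 × 10^-6 M

[Ag^+] ≈ 2.3 × 10^-6 M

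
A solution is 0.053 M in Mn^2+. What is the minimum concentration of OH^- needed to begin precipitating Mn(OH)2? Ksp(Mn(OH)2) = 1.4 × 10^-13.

[OH^-] = 1.6e-6 M

Mn(OH)2(s) ⇌ Mn^2+(aq) + 2 OH^-(aq)
Ksp = [Mn^2+][OH^-]^2
Precipitation begins when Q = Ksp. With [Mn^2+] = 0.053 M:
1.4 × 10^-13 = (0.053) × [OH^-]^2
[OH^-] = (1.4 × 10^-13 / 5.3 × 10^-2)^(1/2) = 1.6 x 10^-6 M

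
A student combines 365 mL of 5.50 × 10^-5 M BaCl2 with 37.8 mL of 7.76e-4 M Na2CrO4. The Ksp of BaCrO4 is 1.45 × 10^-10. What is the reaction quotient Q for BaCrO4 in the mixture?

Total volume = 365 + 37.8 = 402.8 mL.
[Ba^2+] = 5.50 x 10^-5 × (365/402.8) = 4.984 × 10^-5 M
[CrO4^2-] = 7.76 x 10^-4 × (37.8/402.8) = 7.282 × 10^-5 M
BaCrO4(s) ⇌ Ba^2+ + CrO4^2-, so Q = [Ba^2+][CrO4^2-]
Q = (4.984 x 10^-5)(7.282 × 10^-5) = 3.63 × 10^-9
Q > Ksp, so BaCrO4 will precipitate.

3.63 × 10^-9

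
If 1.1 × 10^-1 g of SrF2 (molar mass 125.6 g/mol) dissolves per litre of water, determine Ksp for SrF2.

Molar solubility s = (1.1 × 10^-1 g/L) / (125.6 g/mol) = 8.76 × 10^-4 M.
SrF2(s) ⇌ Sr^2+(aq) + 2 F^-(aq)
With molar solubility s: [Sr^2+] = s, [F^-] = 2s.
Ksp = [Sr^2+][F^-]^2
So Ksp = s × (2s)^2 = 4s^3
Ksp = 4 × (8.76 × 10^-4)^3 = 2.7 × 10^-9

Ksp = 2.7e-9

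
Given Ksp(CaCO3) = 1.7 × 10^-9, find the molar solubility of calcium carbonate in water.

s = 4.1e-5 M

CaCO3(s) <=> Ca^2+ + CO3^2-
Ksp = [Ca^2+][CO3^2-]
With molar solubility s: [Ca^2+] = s, [CO3^2-] = s.
Ksp = s × s = s^2
s = √(1.7 × 10^-9) = 4.1 x 10^-5 M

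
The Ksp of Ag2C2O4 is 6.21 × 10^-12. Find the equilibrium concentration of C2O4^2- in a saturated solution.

Ag2C2O4(s) ⇌ 2 Ag^+(aq) + C2O4^2-(aq)
Ksp = [Ag^+]^2[C2O4^2-]
With molar solubility s: [Ag^+] = 2s, [C2O4^2-] = s.
Ksp = (2s)^2s = 4s^3
s^3 = 6.21 × 10^-12 / 4, so s = 1.158 × 10^-4 M
[C2O4^2-] = s = 1.16 × 10^-4 M

[C2O4^2-] ≈ 1.16 × 10^-4 M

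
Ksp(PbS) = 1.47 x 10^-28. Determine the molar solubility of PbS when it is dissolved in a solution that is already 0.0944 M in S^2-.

1.56 × 10^-27 M

PbS(s) ⇌ Pb^2+(aq) + S^2-(aq)
Ksp = [Pb^2+][S^2-]
Let s be the molar solubility in this solution. [Pb^2+] = s, [S^2-] = 0.0944 + s ≈ 0.0944 (common-ion effect: S^2- is already 0.0944 M).
Ksp ≈ s × 0.0944
s = 1.56 × 10^-27 M
Check: s = 1.6 x 10^-27 ≪ 0.0944, so the approximation is valid.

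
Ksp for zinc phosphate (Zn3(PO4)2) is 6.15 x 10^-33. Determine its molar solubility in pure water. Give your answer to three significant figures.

s ≈ 1.42 × 10^-7 M

Zn3(PO4)2(s) <=> 3 Zn^2+(aq) + 2 PO4^3-(aq)
Ksp = [Zn^2+]^3[PO4^3-]^2
If s mol/L of Zn3(PO4)2 dissolves, [Zn^2+] = 3s and [PO4^3-] = 2s.
Substituting: Ksp = (3s)^3(2s)^2 = 108s^5
s = (6.15 x 10^-33 / 108)^(1/5) = 1.42 × 10^-7 M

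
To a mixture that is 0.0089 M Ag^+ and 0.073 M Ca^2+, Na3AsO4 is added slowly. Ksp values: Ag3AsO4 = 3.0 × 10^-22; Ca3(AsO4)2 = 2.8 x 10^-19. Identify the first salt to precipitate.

Precipitation of each salt starts when its ion product equals its Ksp.
For Ag3AsO4: 3.0 × 10^-22 = (0.0089)^3 × [AsO4^3-]  ⇒  [AsO4^3-] = 4.3 × 10^-16 M.
For Ca3(AsO4)2: 2.8 x 10^-19 = (0.073)^3 × [AsO4^3-]^2  ⇒  [AsO4^3-] = 2.7 × 10^-8 M.
The salt with the lower threshold [AsO4^3-] precipitates first: Ag3AsO4.

Ag3AsO4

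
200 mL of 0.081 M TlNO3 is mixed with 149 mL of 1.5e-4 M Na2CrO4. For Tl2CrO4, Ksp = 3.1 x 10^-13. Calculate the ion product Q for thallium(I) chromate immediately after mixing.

1.4 × 10^-7

Total volume = 200 + 149 = 349 mL.
[Tl^+] = 8.1 × 10^-2 × (200/349) = 4.64 x 10^-2 M
[CrO4^2-] = 1.5 × 10^-4 × (149/349) = 6.40 × 10^-5 M
Tl2CrO4(s) ⇌ 2 Tl^+ + CrO4^2-, so Q = [Tl^+]^2[CrO4^2-]
Q = (4.64 × 10^-2)^2(6.40 x 10^-5) = 1.4 x 10^-7
Q > Ksp, so Tl2CrO4 will precipitate.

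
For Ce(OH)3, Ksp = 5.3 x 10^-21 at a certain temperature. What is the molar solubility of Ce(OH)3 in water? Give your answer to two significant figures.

Ce(OH)3(s) ⇌ Ce^3+ + 3 OH^-
Ksp = [Ce^3+][OH^-]^3
With molar solubility s: [Ce^3+] = s, [OH^-] = 3s.
Substituting: Ksp = s(3s)^3 = 27s^4
s = (5.3 x 10^-21 / 27)^(1/4) = 3.7 × 10^-6 M

s = 3.7 × 10^-6 M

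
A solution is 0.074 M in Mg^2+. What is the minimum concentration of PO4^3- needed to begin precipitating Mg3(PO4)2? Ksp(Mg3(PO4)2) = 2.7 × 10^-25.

Mg3(PO4)2(s) ⇌ 3 Mg^2+ + 2 PO4^3-
Ksp = [Mg^2+]^3[PO4^3-]^2
Precipitation begins when Q = Ksp. With [Mg^2+] = 0.074 M:
2.7 × 10^-25 = (0.074)^3 × [PO4^3-]^2
[PO4^3-] = (2.7 × 10^-25 / 4.05 x 10^-4)^(1/2) = 2.6 × 10^-11 M

[PO4^3-] ≈ 2.6 × 10^-11 M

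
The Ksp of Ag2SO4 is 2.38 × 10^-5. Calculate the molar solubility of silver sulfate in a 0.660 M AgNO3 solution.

Ag2SO4(s) <=> 2 Ag^+ + SO4^2-
Ksp = [Ag^+]^2[SO4^2-]
If s mol/L dissolves here, [Ag^+] = 0.660 + 2s ≈ 0.660, [SO4^2-] = s (common-ion effect: Ag^+ is already 0.660 M).
Ksp ≈ (0.660)^2 × s
s = 5.46 × 10^-5 M
Check: 2s = 1.1 × 10^-4 ≪ 0.660, so the approximation is valid.

5.46 x 10^-5 M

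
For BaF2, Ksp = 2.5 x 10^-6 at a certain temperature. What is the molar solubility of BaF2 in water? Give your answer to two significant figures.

BaF2(s) ⇌ Ba^2+(aq) + 2 F^-(aq)
Ksp = [Ba^2+][F^-]^2
For each mole of BaF2 that dissolves: [Ba^2+] = s, [F^-] = 2s.
Ksp = s(2s)^2 = 4s^3
Solving, s = (2.5 x 10^-6/4)^(1/3) = 8.5 x 10^-3 M

s = 8.5e-3 M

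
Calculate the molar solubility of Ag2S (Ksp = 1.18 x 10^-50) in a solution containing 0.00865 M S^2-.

s = 5.84 × 10^-25 M

Ag2S(s) ⇌ 2 Ag^+(aq) + S^2-(aq)
Ksp = [Ag^+]^2[S^2-]
Let s = moles of Ag2S that dissolve per litre. [Ag^+] = 2s, [S^2-] = 0.00865 + s ≈ 0.00865 (since the S^2- already present dominates).
Ksp ≈ (2s)^2 × 0.00865
s = 5.84 × 10^-25 M
Check: s = 5.8 x 10^-25 ≪ 0.00865, so the approximation is valid.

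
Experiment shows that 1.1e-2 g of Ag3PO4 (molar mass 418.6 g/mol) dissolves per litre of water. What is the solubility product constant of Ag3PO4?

Molar solubility s = (1.1 × 10^-2 g/L) / (418.6 g/mol) = 2.63 × 10^-5 M.
Ag3PO4(s) ⇌ 3 Ag^+ + PO4^3-
If s mol/L of Ag3PO4 dissolves, [Ag^+] = 3s and [PO4^3-] = s.
Ksp = [Ag^+]^3[PO4^3-]
So Ksp = (3s)^3 × s = 27s^4
Ksp = 27 × (2.63 × 10^-5)^4 = 1.3 x 10^-17

Ksp ≈ 1.3 × 10^-17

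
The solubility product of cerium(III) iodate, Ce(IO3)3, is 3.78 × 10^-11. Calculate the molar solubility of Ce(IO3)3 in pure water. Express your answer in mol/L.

Ce(IO3)3(s) ⇌ Ce^3+ + 3 IO3^-
Ksp = [Ce^3+][IO3^-]^3
For each mole of Ce(IO3)3 that dissolves: [Ce^3+] = s, [IO3^-] = 3s.
Ksp = s(3s)^3 = 27s^4
s = (3.78 × 10^-11 / 27)^(1/4) = 1.09 x 10^-3 M

1.09e-3 M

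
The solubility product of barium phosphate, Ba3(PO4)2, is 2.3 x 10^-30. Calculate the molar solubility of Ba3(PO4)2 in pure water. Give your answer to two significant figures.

Ba3(PO4)2(s) <=> 3 Ba^2+(aq) + 2 PO4^3-(aq)
Ksp = [Ba^2+]^3[PO4^3-]^2
With molar solubility s: [Ba^2+] = 3s, [PO4^3-] = 2s.
Ksp = (3s)^3(2s)^2 = 108s^5
s^5 = 2.3 x 10^-30 / 108, so s = 4.6 x 10^-7 M

s ≈ 4.6e-7 M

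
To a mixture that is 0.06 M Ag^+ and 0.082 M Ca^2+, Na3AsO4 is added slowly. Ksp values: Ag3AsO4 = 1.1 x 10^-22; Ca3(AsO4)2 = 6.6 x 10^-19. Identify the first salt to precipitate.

Precipitation of each salt starts when its ion product equals its Ksp.
For Ag3AsO4: 1.1 x 10^-22 = (0.06)^3 × [AsO4^3-]  ⇒  [AsO4^3-] = 5.1 × 10^-19 M.
For Ca3(AsO4)2: 6.6 x 10^-19 = (0.082)^3 × [AsO4^3-]^2  ⇒  [AsO4^3-] = 3.5 × 10^-8 M.
The salt with the lower threshold [AsO4^3-] precipitates first: Ag3AsO4.

Ag3AsO4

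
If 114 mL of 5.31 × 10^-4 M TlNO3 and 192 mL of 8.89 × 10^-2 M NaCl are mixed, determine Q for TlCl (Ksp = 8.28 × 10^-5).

1.10e-5

Total volume = 114 + 192 = 306 mL.
[Tl^+] = 5.31 × 10^-4 × (114/306) = 1.978 × 10^-4 M
[Cl^-] = 8.89 x 10^-2 × (192/306) = 5.578 × 10^-2 M
TlCl(s) ⇌ Tl^+ + Cl^-, so Q = [Tl^+][Cl^-]
Q = (1.978 × 10^-4)(5.578 × 10^-2) = 1.10 x 10^-5
Q < Ksp, so no precipitate of TlCl forms.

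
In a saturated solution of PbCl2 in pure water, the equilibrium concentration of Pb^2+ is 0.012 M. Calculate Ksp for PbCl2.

Ksp = 6.9e-6

PbCl2(s) ⇌ Pb^2+(aq) + 2 Cl^-(aq)
Stoichiometry gives [Cl^-] = (2/1)[Pb^2+] = 2.40 x 10^-2 M.
Ksp = [Pb^2+][Cl^-]^2
Ksp = 1.2 × 10^-2 × (2.40 x 10^-2)^2 = 6.9 × 10^-6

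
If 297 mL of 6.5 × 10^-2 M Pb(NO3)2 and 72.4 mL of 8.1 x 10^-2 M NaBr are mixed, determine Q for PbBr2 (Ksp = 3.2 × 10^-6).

Total volume = 297 + 72.4 = 369.4 mL.
[Pb^2+] = 6.5 × 10^-2 × (297/369.4) = 5.23 × 10^-2 M
[Br^-] = 8.1 × 10^-2 × (72.4/369.4) = 1.59 x 10^-2 M
PbBr2(s) ⇌ Pb^2+ + 2 Br^-, so Q = [Pb^2+][Br^-]^2
Q = (5.23 × 10^-2)(1.59 × 10^-2)^2 = 1.3 × 10^-5
Q > Ksp, so PbBr2 will precipitate.

1.3e-5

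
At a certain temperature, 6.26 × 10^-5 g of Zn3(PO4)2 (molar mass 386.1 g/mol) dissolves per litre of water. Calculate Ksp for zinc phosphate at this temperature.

Molar solubility s = (6.26 × 10^-5 g/L) / (386.1 g/mol) = 1.621 x 10^-7 M.
Zn3(PO4)2(s) ⇌ 3 Zn^2+ + 2 PO4^3-
For each mole of Zn3(PO4)2 that dissolves: [Zn^2+] = 3s, [PO4^3-] = 2s.
Ksp = [Zn^2+]^3[PO4^3-]^2
Substituting: Ksp = (3s)^3(2s)^2 = 108s^5
With s = 1.621 × 10^-7: Ksp = 1.21 × 10^-32

Ksp = 1.21e-32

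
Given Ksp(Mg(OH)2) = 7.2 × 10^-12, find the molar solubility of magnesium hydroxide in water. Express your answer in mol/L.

Mg(OH)2(s) ⇌ Mg^2+(aq) + 2 OH^-(aq)
Ksp = [Mg^2+][OH^-]^2
Let s = molar solubility. Then [Mg^2+] = s and [OH^-] = 2s.
Ksp = s(2s)^2 = 4s^3
s^3 = 7.2 × 10^-12 / 4, so s = 1.2 × 10^-4 M

s = 1.2 × 10^-4 M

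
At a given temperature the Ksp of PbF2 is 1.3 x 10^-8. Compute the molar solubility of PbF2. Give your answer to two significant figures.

s = 1.5 × 10^-3 M

PbF2(s) ⇌ Pb^2+ + 2 F^-
Ksp = [Pb^2+][F^-]^2
Let s = molar solubility. Then [Pb^2+] = s and [F^-] = 2s.
So Ksp = s × (2s)^2 = 4s^3
Solving, s = (1.3 x 10^-8/4)^(1/3) = 1.5 × 10^-3 M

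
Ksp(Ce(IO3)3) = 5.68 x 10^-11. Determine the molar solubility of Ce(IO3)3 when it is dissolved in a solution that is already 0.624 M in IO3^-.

s = 2.34 × 10^-10 M

Ce(IO3)3(s) ⇌ Ce^3+ + 3 IO3^-
Ksp = [Ce^3+][IO3^-]^3
Let s be the molar solubility in this solution. [Ce^3+] = s, [IO3^-] = 0.624 + 3s ≈ 0.624 (Ksp is small, so little additional dissolves).
Ksp ≈ s × (0.624)^3
s = 2.34 × 10^-10 M
Check: 3s = 7.0 x 10^-10 ≪ 0.624, so the approximation is valid.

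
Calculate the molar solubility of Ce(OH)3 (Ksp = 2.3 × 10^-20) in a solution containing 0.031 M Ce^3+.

Ce(OH)3(s) ⇌ Ce^3+(aq) + 3 OH^-(aq)
Ksp = [Ce^3+][OH^-]^3
If s mol/L dissolves here, [Ce^3+] = 0.031 + s ≈ 0.031, [OH^-] = 3s (since the Ce^3+ already present dominates).
Ksp ≈ 0.031 × (3s)^3
s = 3.0 × 10^-7 M
Check: s = 3.0 × 10^-7 ≪ 0.031, so the approximation is valid.

s ≈ 3.0e-7 M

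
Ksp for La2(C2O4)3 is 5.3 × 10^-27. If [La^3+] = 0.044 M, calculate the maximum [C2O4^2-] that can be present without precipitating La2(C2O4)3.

[C2O4^2-] ≈ 1.4e-8 M

La2(C2O4)3(s) ⇌ 2 La^3+(aq) + 3 C2O4^2-(aq)
Ksp = [La^3+]^2[C2O4^2-]^3
Precipitation begins when Q = Ksp. With [La^3+] = 0.044 M:
5.3 × 10^-27 = (0.044)^2 × [C2O4^2-]^3
[C2O4^2-] = (5.3 × 10^-27 / 1.94 × 10^-3)^(1/3) = 1.4 x 10^-8 M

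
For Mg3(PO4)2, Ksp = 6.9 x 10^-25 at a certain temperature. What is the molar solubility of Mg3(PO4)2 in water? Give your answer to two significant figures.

Mg3(PO4)2(s) <=> 3 Mg^2+(aq) + 2 PO4^3-(aq)
Ksp = [Mg^2+]^3[PO4^3-]^2
For each mole of Mg3(PO4)2 that dissolves: [Mg^2+] = 3s, [PO4^3-] = 2s.
Substituting: Ksp = (3s)^3(2s)^2 = 108s^5
s^5 = 6.9 x 10^-25 / 108, so s = 5.8 × 10^-6 M

s = 5.8 × 10^-6 M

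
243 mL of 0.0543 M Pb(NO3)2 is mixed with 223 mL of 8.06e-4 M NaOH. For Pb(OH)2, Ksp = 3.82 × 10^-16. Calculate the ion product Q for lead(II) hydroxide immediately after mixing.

4.21e-9

Total volume = 243 + 223 = 466 mL.
[Pb^2+] = 5.43 × 10^-2 × (243/466) = 2.832 × 10^-2 M
[OH^-] = 8.06 × 10^-4 × (223/466) = 3.857 × 10^-4 M
Pb(OH)2(s) ⇌ Pb^2+(aq) + 2 OH^-(aq), so Q = [Pb^2+][OH^-]^2
Q = (2.832 x 10^-2)(3.857 × 10^-4)^2 = 4.21 × 10^-9
Q > Ksp, so Pb(OH)2 will precipitate.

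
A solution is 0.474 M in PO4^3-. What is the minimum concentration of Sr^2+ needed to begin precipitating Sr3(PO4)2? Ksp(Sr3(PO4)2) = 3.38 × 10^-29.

Sr3(PO4)2(s) ⇌ 3 Sr^2+(aq) + 2 PO4^3-(aq)
Ksp = [Sr^2+]^3[PO4^3-]^2
Precipitation begins when Q = Ksp. With [PO4^3-] = 0.474 M:
3.38 × 10^-29 = (0.474)^2 × [Sr^2+]^3
[Sr^2+] = (3.38 × 10^-29 / 2.247 × 10^-1)^(1/3) = 5.32 × 10^-10 M

5.32 × 10^-10 M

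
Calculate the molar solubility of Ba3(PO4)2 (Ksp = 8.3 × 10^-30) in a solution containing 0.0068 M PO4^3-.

s ≈ 1.9e-9 M

Ba3(PO4)2(s) <=> 3 Ba^2+ + 2 PO4^3-
Ksp = [Ba^2+]^3[PO4^3-]^2
Let s be the molar solubility in this solution. [Ba^2+] = 3s, [PO4^3-] = 0.0068 + 2s ≈ 0.0068 (Ksp is small, so little additional dissolves).
Ksp ≈ (3s)^3 × (0.0068)^2
s = 1.9 x 10^-9 M
Check: 2s = 3.8 x 10^-9 ≪ 0.0068, so the approximation is valid.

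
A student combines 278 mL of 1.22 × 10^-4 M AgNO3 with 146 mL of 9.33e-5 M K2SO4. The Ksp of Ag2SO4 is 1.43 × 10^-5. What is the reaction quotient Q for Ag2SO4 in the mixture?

Total volume = 278 + 146 = 424 mL.
[Ag^+] = 1.22 × 10^-4 × (278/424) = 7.999 × 10^-5 M
[SO4^2-] = 9.33 × 10^-5 × (146/424) = 3.213 × 10^-5 M
Ag2SO4(s) ⇌ 2 Ag^+(aq) + SO4^2-(aq), so Q = [Ag^+]^2[SO4^2-]
Q = (7.999 × 10^-5)^2(3.213 x 10^-5) = 2.06 × 10^-13
Q < Ksp, so no precipitate of Ag2SO4 forms.

Q ≈ 2.06 x 10^-13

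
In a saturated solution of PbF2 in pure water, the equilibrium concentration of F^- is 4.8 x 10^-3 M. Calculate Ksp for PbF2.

5.5 × 10^-8

PbF2(s) ⇌ Pb^2+(aq) + 2 F^-(aq)
Stoichiometry gives [Pb^2+] = (1/2)[F^-] = 2.40 x 10^-3 M.
Ksp = [Pb^2+][F^-]^2
Ksp = 2.40 × 10^-3 × (4.8 × 10^-3)^2 = 5.5 × 10^-8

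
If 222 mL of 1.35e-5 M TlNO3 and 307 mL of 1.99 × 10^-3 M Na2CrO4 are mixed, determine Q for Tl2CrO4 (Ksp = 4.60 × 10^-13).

Q = 3.71e-14

Total volume = 222 + 307 = 529 mL.
[Tl^+] = 1.35 × 10^-5 × (222/529) = 5.665 × 10^-6 M
[CrO4^2-] = 1.99 × 10^-3 × (307/529) = 1.155 × 10^-3 M
Tl2CrO4(s) ⇌ 2 Tl^+(aq) + CrO4^2-(aq), so Q = [Tl^+]^2[CrO4^2-]
Q = (5.665 x 10^-6)^2(1.155 x 10^-3) = 3.71 × 10^-14
Q < Ksp, so no precipitate of Tl2CrO4 forms.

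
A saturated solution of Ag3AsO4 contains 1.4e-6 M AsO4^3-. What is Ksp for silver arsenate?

Ag3AsO4(s) ⇌ 3 Ag^+(aq) + AsO4^3-(aq)
Stoichiometry gives [Ag^+] = (3/1)[AsO4^3-] = 4.20 x 10^-6 M.
Ksp = [Ag^+]^3[AsO4^3-]
Ksp = (4.20 × 10^-6)^3 × 1.4 x 10^-6 = 1.0 × 10^-22

Ksp ≈ 1.0e-22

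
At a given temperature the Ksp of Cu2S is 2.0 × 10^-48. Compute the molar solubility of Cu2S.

s ≈ 7.9e-17 M

Cu2S(s) <=> 2 Cu^+(aq) + S^2-(aq)
Ksp = [Cu^+]^2[S^2-]
For each mole of Cu2S that dissolves: [Cu^+] = 2s, [S^2-] = s.
So Ksp = (2s)^2 × s = 4s^3
s = (2.0 × 10^-48 / 4)^(1/3) = 7.9 × 10^-17 M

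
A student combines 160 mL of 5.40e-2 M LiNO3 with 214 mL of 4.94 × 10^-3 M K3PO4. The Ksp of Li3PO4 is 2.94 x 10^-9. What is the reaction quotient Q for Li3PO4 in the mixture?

3.48 × 10^-8

Total volume = 160 + 214 = 374 mL.
[Li^+] = 5.40 × 10^-2 × (160/374) = 2.310 × 10^-2 M
[PO4^3-] = 4.94 x 10^-3 × (214/374) = 2.827 × 10^-3 M
Li3PO4(s) <=> 3 Li^+(aq) + PO4^3-(aq), so Q = [Li^+]^3[PO4^3-]
Q = (2.310 × 10^-2)^3(2.827 × 10^-3) = 3.48 × 10^-8
Q > Ksp, so Li3PO4 will precipitate.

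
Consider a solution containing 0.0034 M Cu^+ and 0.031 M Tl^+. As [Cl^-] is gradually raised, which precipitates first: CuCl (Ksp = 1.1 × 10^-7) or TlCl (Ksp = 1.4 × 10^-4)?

CuCl

Each salt begins to precipitate when Q = Ksp, i.e. when [Cl^-] reaches its threshold.
For CuCl: 1.1 × 10^-7 = 0.0034 × [Cl^-]  ⇒  [Cl^-] = 3.2 x 10^-5 M.
For TlCl: 1.4 × 10^-4 = 0.031 × [Cl^-]  ⇒  [Cl^-] = 4.5 × 10^-3 M.
The salt with the lower threshold [Cl^-] precipitates first: CuCl.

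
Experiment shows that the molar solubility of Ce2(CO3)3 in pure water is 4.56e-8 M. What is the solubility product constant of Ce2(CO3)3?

Ksp = 2.13e-35

Ce2(CO3)3(s) <=> 2 Ce^3+ + 3 CO3^2-
With molar solubility s: [Ce^3+] = 2s, [CO3^2-] = 3s.
Ksp = [Ce^3+]^2[CO3^2-]^3
Substituting: Ksp = (2s)^2(3s)^3 = 108s^5
With s = 4.56 x 10^-8: Ksp = 2.13 x 10^-35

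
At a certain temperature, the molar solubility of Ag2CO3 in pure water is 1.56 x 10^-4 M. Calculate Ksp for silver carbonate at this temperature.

Ksp = 1.52 × 10^-11

Ag2CO3(s) ⇌ 2 Ag^+ + CO3^2-
If s mol/L of Ag2CO3 dissolves, [Ag^+] = 2s and [CO3^2-] = s.
Ksp = [Ag^+]^2[CO3^2-]
Substituting: Ksp = (2s)^2s = 4s^3
With s = 1.56 × 10^-4: Ksp = 1.52 × 10^-11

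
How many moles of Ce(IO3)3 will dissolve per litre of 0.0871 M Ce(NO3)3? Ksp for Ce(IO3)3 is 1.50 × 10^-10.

Ce(IO3)3(s) ⇌ Ce^3+(aq) + 3 IO3^-(aq)
Ksp = [Ce^3+][IO3^-]^3
Let s be the molar solubility in this solution. [Ce^3+] = 0.0871 + s ≈ 0.0871, [IO3^-] = 3s (since Ce^3+ from Ce(NO3)3 dominates).
Ksp ≈ 0.0871 × (3s)^3
s = 4.00 × 10^-4 M
Check: s = 4.0 × 10^-4 ≪ 0.0871, so the approximation is valid.

4.00 × 10^-4 M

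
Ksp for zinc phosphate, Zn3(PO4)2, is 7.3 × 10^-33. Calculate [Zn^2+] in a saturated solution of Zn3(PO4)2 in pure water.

Zn3(PO4)2(s) ⇌ 3 Zn^2+ + 2 PO4^3-
Ksp = [Zn^2+]^3[PO4^3-]^2
Let s = molar solubility. Then [Zn^2+] = 3s and [PO4^3-] = 2s.
Ksp = (3s)^3(2s)^2 = 108s^5
s = (7.3 × 10^-33 / 108)^(1/5) = 1.47 × 10^-7 M
[Zn^2+] = 3s = 4.4 × 10^-7 M

4.4 × 10^-7 M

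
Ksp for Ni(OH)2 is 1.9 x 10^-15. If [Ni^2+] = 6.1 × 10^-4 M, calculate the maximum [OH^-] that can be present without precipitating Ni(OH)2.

Ni(OH)2(s) ⇌ Ni^2+ + 2 OH^-
Ksp = [Ni^2+][OH^-]^2
Precipitation begins when Q = Ksp. With [Ni^2+] = 6.1 × 10^-4 M:
1.9 x 10^-15 = (6.1 × 10^-4) × [OH^-]^2
[OH^-] = (1.9 x 10^-15 / 6.1 x 10^-4)^(1/2) = 1.8 × 10^-6 M

[OH^-] = 1.8e-6 M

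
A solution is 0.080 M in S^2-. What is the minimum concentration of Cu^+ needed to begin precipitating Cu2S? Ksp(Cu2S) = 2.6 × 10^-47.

Cu2S(s) ⇌ 2 Cu^+(aq) + S^2-(aq)
Ksp = [Cu^+]^2[S^2-]
Precipitation begins when Q = Ksp. With [S^2-] = 0.080 M:
2.6 × 10^-47 = (0.080) × [Cu^+]^2
[Cu^+] = (2.6 × 10^-47 / 8.0 × 10^-2)^(1/2) = 1.8 × 10^-23 M

1.8 × 10^-23 M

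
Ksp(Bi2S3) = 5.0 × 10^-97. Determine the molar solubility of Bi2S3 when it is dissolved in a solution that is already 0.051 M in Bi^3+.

Bi2S3(s) ⇌ 2 Bi^3+(aq) + 3 S^2-(aq)
Ksp = [Bi^3+]^2[S^2-]^3
If s mol/L dissolves here, [Bi^3+] = 0.051 + 2s ≈ 0.051, [S^2-] = 3s (Ksp is small, so little additional dissolves).
Ksp ≈ (0.051)^2 × (3s)^3
s = 1.9 x 10^-32 M
Check: 2s = 3.8 × 10^-32 ≪ 0.051, so the approximation is valid.

1.9e-32 M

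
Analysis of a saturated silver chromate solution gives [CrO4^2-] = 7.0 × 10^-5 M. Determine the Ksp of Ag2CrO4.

Ksp ≈ 1.4 × 10^-12

Ag2CrO4(s) ⇌ 2 Ag^+ + CrO4^2-
Stoichiometry gives [Ag^+] = (2/1)[CrO4^2-] = 1.40 x 10^-4 M.
Ksp = [Ag^+]^2[CrO4^2-]
Ksp = (1.40 × 10^-4)^2 × 7.0 × 10^-5 = 1.4 x 10^-12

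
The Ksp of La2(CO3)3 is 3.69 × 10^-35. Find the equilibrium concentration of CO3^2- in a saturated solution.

La2(CO3)3(s) <=> 2 La^3+(aq) + 3 CO3^2-(aq)
Ksp = [La^3+]^2[CO3^2-]^3
With molar solubility s: [La^3+] = 2s, [CO3^2-] = 3s.
Ksp = (2s)^2(3s)^3 = 108s^5
s^5 = 3.69 × 10^-35 / 108, so s = 5.090 x 10^-8 M
[CO3^2-] = 3s = 1.53 × 10^-7 M

[CO3^2-] = 1.53e-7 M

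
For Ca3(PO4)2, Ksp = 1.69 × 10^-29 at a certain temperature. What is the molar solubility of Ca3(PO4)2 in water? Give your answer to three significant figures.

s = 6.90e-7 M

Ca3(PO4)2(s) ⇌ 3 Ca^2+(aq) + 2 PO4^3-(aq)
Ksp = [Ca^2+]^3[PO4^3-]^2
For each mole of Ca3(PO4)2 that dissolves: [Ca^2+] = 3s, [PO4^3-] = 2s.
So Ksp = (3s)^3 × (2s)^2 = 108s^5
s^5 = 1.69 × 10^-29 / 108, so s = 6.90 × 10^-7 M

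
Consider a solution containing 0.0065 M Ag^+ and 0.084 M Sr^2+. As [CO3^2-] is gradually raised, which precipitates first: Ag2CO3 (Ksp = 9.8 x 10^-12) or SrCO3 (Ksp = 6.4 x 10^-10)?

Precipitation of each salt starts when its ion product equals its Ksp.
For Ag2CO3: 9.8 x 10^-12 = (0.0065)^2 × [CO3^2-]  ⇒  [CO3^2-] = 2.3 x 10^-7 M.
For SrCO3: 6.4 x 10^-10 = 0.084 × [CO3^2-]  ⇒  [CO3^2-] = 7.6 × 10^-9 M.
The salt with the lower threshold [CO3^2-] precipitates first: SrCO3.

SrCO3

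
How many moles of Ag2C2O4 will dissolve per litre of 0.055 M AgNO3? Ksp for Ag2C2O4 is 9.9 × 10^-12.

Ag2C2O4(s) ⇌ 2 Ag^+ + C2O4^2-
Ksp = [Ag^+]^2[C2O4^2-]
If s mol/L dissolves here, [Ag^+] = 0.055 + 2s ≈ 0.055, [C2O4^2-] = s (Ksp is small, so little additional dissolves).
Ksp ≈ (0.055)^2 × s
s = 3.3 × 10^-9 M
Check: 2s = 6.5 x 10^-9 ≪ 0.055, so the approximation is valid.

s ≈ 3.3 × 10^-9 M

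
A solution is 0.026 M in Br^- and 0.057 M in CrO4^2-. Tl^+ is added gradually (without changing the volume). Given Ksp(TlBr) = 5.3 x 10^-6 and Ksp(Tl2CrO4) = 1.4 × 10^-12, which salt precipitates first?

Precipitation of each salt starts when its ion product equals its Ksp.
For TlBr: 5.3 x 10^-6 = 0.026 × [Tl^+]  ⇒  [Tl^+] = 2.0 × 10^-4 M.
For Tl2CrO4: 1.4 × 10^-12 = 0.057 × [Tl^+]^2  ⇒  [Tl^+] = 5.0 x 10^-6 M.
The salt with the lower threshold [Tl^+] precipitates first: Tl2CrO4.

Tl2CrO4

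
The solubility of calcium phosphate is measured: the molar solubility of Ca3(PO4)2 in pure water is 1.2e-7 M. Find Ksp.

Ca3(PO4)2(s) <=> 3 Ca^2+(aq) + 2 PO4^3-(aq)
If s mol/L of Ca3(PO4)2 dissolves, [Ca^2+] = 3s and [PO4^3-] = 2s.
Ksp = [Ca^2+]^3[PO4^3-]^2
Substituting: Ksp = (3s)^3(2s)^2 = 108s^5
With s = 1.2 × 10^-7: Ksp = 2.7 × 10^-33

Ksp = 2.7 x 10^-33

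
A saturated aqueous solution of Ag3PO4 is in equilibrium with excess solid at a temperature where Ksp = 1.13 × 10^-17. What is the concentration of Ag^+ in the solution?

[Ag^+] = 7.63 × 10^-5 M

Ag3PO4(s) ⇌ 3 Ag^+(aq) + PO4^3-(aq)
Ksp = [Ag^+]^3[PO4^3-]
Let s = molar solubility. Then [Ag^+] = 3s and [PO4^3-] = s.
Substituting: Ksp = (3s)^3s = 27s^4
Solving, s = (1.13 × 10^-17/27)^(1/4) = 2.543 × 10^-5 M
[Ag^+] = 3s = 7.63 × 10^-5 M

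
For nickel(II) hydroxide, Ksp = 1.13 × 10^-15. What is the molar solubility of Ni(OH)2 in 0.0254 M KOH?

s = 1.75e-12 M

Ni(OH)2(s) ⇌ Ni^2+(aq) + 2 OH^-(aq)
Ksp = [Ni^2+][OH^-]^2
Let s be the molar solubility in this solution. [Ni^2+] = s, [OH^-] = 0.0254 + 2s ≈ 0.0254 (since OH^- from KOH dominates).
Ksp ≈ s × (0.0254)^2
s = 1.75 × 10^-12 M
Check: 2s = 3.5 x 10^-12 ≪ 0.0254, so the approximation is valid.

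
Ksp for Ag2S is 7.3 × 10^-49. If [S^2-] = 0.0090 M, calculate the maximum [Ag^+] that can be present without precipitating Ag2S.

[Ag^+] ≈ 9.0 × 10^-24 M

Ag2S(s) <=> 2 Ag^+(aq) + S^2-(aq)
Ksp = [Ag^+]^2[S^2-]
Precipitation begins when Q = Ksp. With [S^2-] = 0.0090 M:
7.3 × 10^-49 = (0.0090) × [Ag^+]^2
[Ag^+] = (7.3 × 10^-49 / 9.0 x 10^-3)^(1/2) = 9.0 × 10^-24 M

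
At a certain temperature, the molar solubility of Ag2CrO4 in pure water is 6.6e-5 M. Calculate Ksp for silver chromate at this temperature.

Ag2CrO4(s) <=> 2 Ag^+(aq) + CrO4^2-(aq)
With molar solubility s: [Ag^+] = 2s, [CrO4^2-] = s.
Ksp = [Ag^+]^2[CrO4^2-]
So Ksp = (2s)^2 × s = 4s^3
With s = 6.6 × 10^-5: Ksp = 1.1 × 10^-12

Ksp = 1.1e-12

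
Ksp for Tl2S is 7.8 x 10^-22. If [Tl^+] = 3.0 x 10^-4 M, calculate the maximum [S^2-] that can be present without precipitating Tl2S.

[S^2-] = 8.7 x 10^-15 M

Tl2S(s) <=> 2 Tl^+(aq) + S^2-(aq)
Ksp = [Tl^+]^2[S^2-]
Precipitation begins when Q = Ksp. With [Tl^+] = 3.0 x 10^-4 M:
7.8 x 10^-22 = (3.0 x 10^-4)^2 × [S^2-]
[S^2-] = (7.8 x 10^-22 / 9.00 × 10^-8) = 8.7 x 10^-15 M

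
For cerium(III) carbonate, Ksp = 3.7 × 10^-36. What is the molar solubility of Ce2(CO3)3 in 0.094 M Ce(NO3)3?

Ce2(CO3)3(s) <=> 2 Ce^3+(aq) + 3 CO3^2-(aq)
Ksp = [Ce^3+]^2[CO3^2-]^3
Let s be the molar solubility in this solution. [Ce^3+] = 0.094 + 2s ≈ 0.094, [CO3^2-] = 3s (since Ce^3+ from Ce(NO3)3 dominates).
Ksp ≈ (0.094)^2 × (3s)^3
s = 2.5 × 10^-12 M
Check: 2s = 5.0 × 10^-12 ≪ 0.094, so the approximation is valid.

s = 2.5e-12 M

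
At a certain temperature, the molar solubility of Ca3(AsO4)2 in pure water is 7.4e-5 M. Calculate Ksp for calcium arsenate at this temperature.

Ca3(AsO4)2(s) <=> 3 Ca^2+ + 2 AsO4^3-
With molar solubility s: [Ca^2+] = 3s, [AsO4^3-] = 2s.
Ksp = [Ca^2+]^3[AsO4^3-]^2
Ksp = (3s)^3(2s)^2 = 108s^5
With s = 7.4 × 10^-5: Ksp = 2.4 x 10^-19

Ksp ≈ 2.4 × 10^-19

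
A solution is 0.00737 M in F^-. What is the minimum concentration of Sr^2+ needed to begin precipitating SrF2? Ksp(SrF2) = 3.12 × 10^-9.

[Sr^2+] ≈ 5.74 × 10^-5 M

SrF2(s) <=> Sr^2+(aq) + 2 F^-(aq)
Ksp = [Sr^2+][F^-]^2
Precipitation begins when Q = Ksp. With [F^-] = 0.00737 M:
3.12 × 10^-9 = (0.00737)^2 × [Sr^2+]
[Sr^2+] = (3.12 × 10^-9 / 5.432 × 10^-5) = 5.74 x 10^-5 M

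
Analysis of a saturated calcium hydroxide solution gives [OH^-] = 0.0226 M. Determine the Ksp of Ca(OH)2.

Ca(OH)2(s) <=> Ca^2+ + 2 OH^-
Stoichiometry gives [Ca^2+] = (1/2)[OH^-] = 1.130 x 10^-2 M.
Ksp = [Ca^2+][OH^-]^2
Ksp = 1.130 × 10^-2 × (2.26 × 10^-2)^2 = 5.77 × 10^-6

Ksp = 5.77e-6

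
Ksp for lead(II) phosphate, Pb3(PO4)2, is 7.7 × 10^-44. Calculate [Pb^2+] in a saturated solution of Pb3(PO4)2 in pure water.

Pb3(PO4)2(s) <=> 3 Pb^2+(aq) + 2 PO4^3-(aq)
Ksp = [Pb^2+]^3[PO4^3-]^2
Let s = molar solubility. Then [Pb^2+] = 3s and [PO4^3-] = 2s.
Ksp = (3s)^3(2s)^2 = 108s^5
Solving, s = (7.7 × 10^-44/108)^(1/5) = 9.35 x 10^-10 M
[Pb^2+] = 3s = 2.8 × 10^-9 M

[Pb^2+] = 2.8 × 10^-9 M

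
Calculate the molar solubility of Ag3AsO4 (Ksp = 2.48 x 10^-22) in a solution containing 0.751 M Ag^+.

5.86 × 10^-22 M

Ag3AsO4(s) ⇌ 3 Ag^+(aq) + AsO4^3-(aq)
Ksp = [Ag^+]^3[AsO4^3-]
Let s be the molar solubility in this solution. [Ag^+] = 0.751 + 3s ≈ 0.751, [AsO4^3-] = s (since the Ag^+ already present dominates).
Ksp ≈ (0.751)^3 × s
s = 5.86 × 10^-22 M
Check: 3s = 1.8 x 10^-21 ≪ 0.751, so the approximation is valid.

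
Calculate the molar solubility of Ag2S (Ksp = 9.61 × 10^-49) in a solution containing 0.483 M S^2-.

Ag2S(s) ⇌ 2 Ag^+(aq) + S^2-(aq)
Ksp = [Ag^+]^2[S^2-]
If s mol/L dissolves here, [Ag^+] = 2s, [S^2-] = 0.483 + s ≈ 0.483 (since the S^2- already present dominates).
Ksp ≈ (2s)^2 × 0.483
s = 7.05 × 10^-25 M
Check: s = 7.1 x 10^-25 ≪ 0.483, so the approximation is valid.

s ≈ 7.05 × 10^-25 M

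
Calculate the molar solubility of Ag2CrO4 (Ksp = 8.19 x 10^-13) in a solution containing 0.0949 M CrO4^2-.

Ag2CrO4(s) ⇌ 2 Ag^+ + CrO4^2-
Ksp = [Ag^+]^2[CrO4^2-]
If s mol/L dissolves here, [Ag^+] = 2s, [CrO4^2-] = 0.0949 + s ≈ 0.0949 (Ksp is small, so little additional dissolves).
Ksp ≈ (2s)^2 × 0.0949
s = 1.47 × 10^-6 M
Check: s = 1.5 x 10^-6 ≪ 0.0949, so the approximation is valid.

1.47e-6 M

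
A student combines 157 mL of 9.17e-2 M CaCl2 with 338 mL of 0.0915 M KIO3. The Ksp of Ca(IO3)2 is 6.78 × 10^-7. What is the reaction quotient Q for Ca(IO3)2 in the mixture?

Total volume = 157 + 338 = 495 mL.
[Ca^2+] = 9.17 x 10^-2 × (157/495) = 2.908 x 10^-2 M
[IO3^-] = 9.15 × 10^-2 × (338/495) = 6.248 x 10^-2 M
Ca(IO3)2(s) ⇌ Ca^2+(aq) + 2 IO3^-(aq), so Q = [Ca^2+][IO3^-]^2
Q = (2.908 x 10^-2)(6.248 × 10^-2)^2 = 1.14 x 10^-4
Q > Ksp, so Ca(IO3)2 will precipitate.

Q ≈ 1.14e-4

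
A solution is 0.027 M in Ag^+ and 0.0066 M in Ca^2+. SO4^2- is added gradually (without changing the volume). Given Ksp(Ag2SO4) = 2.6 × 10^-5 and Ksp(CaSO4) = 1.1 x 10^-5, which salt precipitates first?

CaSO4

Precipitation of each salt starts when its ion product equals its Ksp.
For Ag2SO4: 2.6 × 10^-5 = (0.027)^2 × [SO4^2-]  ⇒  [SO4^2-] = 3.6 x 10^-2 M.
For CaSO4: 1.1 x 10^-5 = 0.0066 × [SO4^2-]  ⇒  [SO4^2-] = 1.7 × 10^-3 M.
The salt with the lower threshold [SO4^2-] precipitates first: CaSO4.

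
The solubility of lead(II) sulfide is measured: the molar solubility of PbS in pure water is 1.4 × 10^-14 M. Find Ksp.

PbS(s) ⇌ Pb^2+(aq) + S^2-(aq)
For each mole of PbS that dissolves: [Pb^2+] = s, [S^2-] = s.
Ksp = [Pb^2+][S^2-]
Ksp = s^2
Ksp = (1.4 × 10^-14)^2 = 2.0 × 10^-28

Ksp ≈ 2.0 × 10^-28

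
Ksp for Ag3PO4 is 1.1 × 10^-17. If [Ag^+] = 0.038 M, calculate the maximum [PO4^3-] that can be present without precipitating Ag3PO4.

[PO4^3-] = 2.0 × 10^-13 M

Ag3PO4(s) ⇌ 3 Ag^+ + PO4^3-
Ksp = [Ag^+]^3[PO4^3-]
Precipitation begins when Q = Ksp. With [Ag^+] = 0.038 M:
1.1 × 10^-17 = (0.038)^3 × [PO4^3-]
[PO4^3-] = (1.1 × 10^-17 / 5.49 × 10^-5) = 2.0 × 10^-13 M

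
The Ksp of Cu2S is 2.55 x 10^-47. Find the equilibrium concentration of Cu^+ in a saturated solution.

Cu2S(s) ⇌ 2 Cu^+(aq) + S^2-(aq)
Ksp = [Cu^+]^2[S^2-]
If s mol/L of Cu2S dissolves, [Cu^+] = 2s and [S^2-] = s.
Substituting: Ksp = (2s)^2s = 4s^3
s^3 = 2.55 x 10^-47 / 4, so s = 1.854 × 10^-16 M
[Cu^+] = 2s = 3.71 × 10^-16 M

[Cu^+] = 3.71 × 10^-16 M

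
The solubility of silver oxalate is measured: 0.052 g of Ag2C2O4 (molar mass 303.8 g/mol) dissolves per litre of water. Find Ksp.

Molar solubility s = (5.2 × 10^-2 g/L) / (303.8 g/mol) = 1.71 × 10^-4 M.
Ag2C2O4(s) <=> 2 Ag^+(aq) + C2O4^2-(aq)
Let s = molar solubility. Then [Ag^+] = 2s and [C2O4^2-] = s.
Ksp = [Ag^+]^2[C2O4^2-]
Substituting: Ksp = (2s)^2s = 4s^3
Ksp = 4 × (1.71 × 10^-4)^3 = 2.0 x 10^-11

2.0e-11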